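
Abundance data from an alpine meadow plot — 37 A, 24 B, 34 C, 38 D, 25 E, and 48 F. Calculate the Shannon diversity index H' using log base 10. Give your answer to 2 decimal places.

Total N = 37+24+34+38+25+48 = 206, so the proportions are 0.1796, 0.1165, 0.165, 0.1845, 0.1214, 0.233 (working shown to 4 dp, full precision carried).
Each pᵢ log₁₀ pᵢ term: 0.1796×(-0.7457)=-0.1339, 0.1165×(-0.9337)=-0.1088, 0.165×(-0.7824)=-0.1291, 0.1845×(-0.7341)=-0.1354, 0.1214×(-0.9159)=-0.1112, 0.233×(-0.6326)=-0.1474.
Sum = -0.7658, so H' = 0.77.

0.77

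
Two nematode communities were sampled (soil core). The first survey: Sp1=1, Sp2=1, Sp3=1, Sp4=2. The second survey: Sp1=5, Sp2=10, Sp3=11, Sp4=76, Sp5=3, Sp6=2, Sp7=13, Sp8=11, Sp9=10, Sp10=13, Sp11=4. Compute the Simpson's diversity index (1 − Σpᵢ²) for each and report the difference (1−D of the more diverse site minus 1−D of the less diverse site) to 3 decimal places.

The first survey: N=5, proportions 0.2, 0.2, 0.2, 0.4, giving 1−D = 0.72000 (working shown to 5 dp, full precision carried).
The second survey: N=158, proportions 0.03165, 0.06329, 0.06962, 0.48101, 0.01899, 0.01266, 0.08228, 0.06962, 0.06329, 0.08228, 0.02532, giving 1−D = 0.73522.
Difference = |0.72000 − 0.73522| = 0.01522, i.e. 0.015 to 3 decimal places.

0.015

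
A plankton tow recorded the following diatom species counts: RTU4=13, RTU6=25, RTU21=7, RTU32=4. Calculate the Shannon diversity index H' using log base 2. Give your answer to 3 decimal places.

1.699

Total N = 13+25+7+4 = 49, so the proportions are 0.26531, 0.5102, 0.14286, 0.08163 (working shown to 5 dp, full precision carried).
Each pᵢ log₂ pᵢ term: 0.26531×(-1.91427)=-0.50787, 0.5102×(-0.97085)=-0.49533, 0.14286×(-2.80735)=-0.40105, 0.08163×(-3.61471)=-0.29508.
Sum = -1.69933, so H' = 1.699.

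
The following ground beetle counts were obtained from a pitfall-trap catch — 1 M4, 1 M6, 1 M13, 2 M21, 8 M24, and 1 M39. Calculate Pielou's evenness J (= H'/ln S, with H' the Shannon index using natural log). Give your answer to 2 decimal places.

0.75

Total N = 1+1+1+2+8+1 = 14, so the proportions are 0.0714, 0.0714, 0.0714, 0.1429, 0.5714, 0.0714 (working shown to 4 dp, full precision carried).
H' = −Σ pᵢ ln pᵢ = −((-0.1885) + (-0.1885) + (-0.1885) + (-0.2780) + (-0.3198) + (-0.1885)) = 1.3518.
With S = 6 species, ln S = 1.7918, so J = 1.3518/1.7918 = 0.7544, i.e. 0.75 to 2 decimal places.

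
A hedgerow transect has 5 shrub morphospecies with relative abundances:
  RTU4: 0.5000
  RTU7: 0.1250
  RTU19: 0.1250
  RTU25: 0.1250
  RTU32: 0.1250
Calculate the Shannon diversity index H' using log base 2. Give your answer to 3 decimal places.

2.000

Each pᵢ log₂ pᵢ term (working shown to 5 dp, full precision carried): 0.5×(-1.00000)=-0.50000, 0.125×(-3.00000)=-0.37500, 0.125×(-3.00000)=-0.37500, 0.125×(-3.00000)=-0.37500, 0.125×(-3.00000)=-0.37500.
Sum = -2.00000, so H' = 2.000.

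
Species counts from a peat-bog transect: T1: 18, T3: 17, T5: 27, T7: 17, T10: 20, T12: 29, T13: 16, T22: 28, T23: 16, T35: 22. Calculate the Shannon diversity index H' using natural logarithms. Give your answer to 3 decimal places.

Total N = 18+17+27+17+20+29+16+28+16+22 = 210, so the proportions are 0.08571, 0.08095, 0.12857, 0.08095, 0.09524, 0.1381, 0.07619, 0.13333, 0.07619, 0.10476 (working shown to 5 dp, full precision carried).
Each pᵢ ln pᵢ term: 0.08571×(-2.45674)=-0.21058, 0.08095×(-2.51389)=-0.20351, 0.12857×(-2.05127)=-0.26373, 0.08095×(-2.51389)=-0.20351, 0.09524×(-2.35138)=-0.22394, 0.1381×(-1.97981)=-0.27340, 0.07619×(-2.57452)=-0.19615, 0.13333×(-2.01490)=-0.26865, 0.07619×(-2.57452)=-0.19615, 0.10476×(-2.25607)=-0.23635.
Sum = -2.27598, so H' = 2.276.

2.276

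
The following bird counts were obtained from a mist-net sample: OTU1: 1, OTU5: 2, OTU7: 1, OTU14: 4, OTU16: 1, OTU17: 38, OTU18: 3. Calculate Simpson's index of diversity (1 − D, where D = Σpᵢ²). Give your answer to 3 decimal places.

0.410

Total N = 1+2+1+4+1+38+3 = 50, so the proportions are 0.02, 0.04, 0.02, 0.08, 0.02, 0.76, 0.06 (working shown to 5 dp, full precision carried).
D = 0.02² + 0.04² + 0.02² + 0.08² + 0.02² + 0.76² + 0.06² = 0.00040 + 0.00160 + 0.00040 + 0.00640 + 0.00040 + 0.57760 + 0.00360 = 0.59040.
So 1 − D = 0.40960, i.e. 0.410 to 3 decimal places.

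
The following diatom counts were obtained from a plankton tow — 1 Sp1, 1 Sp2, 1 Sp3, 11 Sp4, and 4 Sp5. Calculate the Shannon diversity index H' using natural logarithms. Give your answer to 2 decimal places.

1.12

Total N = 1+1+1+11+4 = 18, so the proportions are 0.0556, 0.0556, 0.0556, 0.6111, 0.2222 (working shown to 4 dp, full precision carried).
Each pᵢ ln pᵢ term: 0.0556×(-2.8904)=-0.1606, 0.0556×(-2.8904)=-0.1606, 0.0556×(-2.8904)=-0.1606, 0.6111×(-0.4925)=-0.3010, 0.2222×(-1.5041)=-0.3342.
Sum = -1.1169, so H' = 1.12.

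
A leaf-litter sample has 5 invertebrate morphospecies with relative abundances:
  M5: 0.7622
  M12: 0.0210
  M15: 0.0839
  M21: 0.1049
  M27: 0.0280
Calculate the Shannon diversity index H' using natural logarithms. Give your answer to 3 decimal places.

Each pᵢ ln pᵢ term (working shown to 5 dp, full precision carried): 0.7622×(-0.27155)=-0.20697, 0.021×(-3.86323)=-0.08113, 0.0839×(-2.47813)=-0.20792, 0.1049×(-2.25475)=-0.23652, 0.028×(-3.57555)=-0.10012.
Sum = -0.83265, so H' = 0.833.

0.833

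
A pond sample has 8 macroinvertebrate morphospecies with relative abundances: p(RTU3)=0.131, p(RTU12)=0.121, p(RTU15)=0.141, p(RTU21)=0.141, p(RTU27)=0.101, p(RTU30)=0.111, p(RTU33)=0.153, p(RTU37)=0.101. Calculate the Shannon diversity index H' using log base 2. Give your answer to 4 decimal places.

Each pᵢ log₂ pᵢ term (working shown to 6 dp, full precision carried): 0.131×(-2.932361)=-0.384139, 0.121×(-3.046921)=-0.368677, 0.141×(-2.826233)=-0.398499, 0.141×(-2.826233)=-0.398499, 0.101×(-3.307573)=-0.334065, 0.111×(-3.171368)=-0.352022, 0.153×(-2.708396)=-0.414385, 0.101×(-3.307573)=-0.334065.
Sum = -2.984351, so H' = 2.9844.

2.9844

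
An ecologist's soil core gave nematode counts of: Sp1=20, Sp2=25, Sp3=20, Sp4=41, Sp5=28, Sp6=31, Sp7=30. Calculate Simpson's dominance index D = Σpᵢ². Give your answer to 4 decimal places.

0.1512

Total N = 20+25+20+41+28+31+30 = 195, so the proportions are 0.102564, 0.128205, 0.102564, 0.210256, 0.14359, 0.158974, 0.153846 (working shown to 6 dp, full precision carried).
D = 0.102564² + 0.128205² + 0.102564² + 0.210256² + 0.14359² + 0.158974² + 0.153846² = 0.010519 + 0.016437 + 0.010519 + 0.044208 + 0.020618 + 0.025273 + 0.023669 = 0.151243.
To 4 decimal places, D = 0.1512.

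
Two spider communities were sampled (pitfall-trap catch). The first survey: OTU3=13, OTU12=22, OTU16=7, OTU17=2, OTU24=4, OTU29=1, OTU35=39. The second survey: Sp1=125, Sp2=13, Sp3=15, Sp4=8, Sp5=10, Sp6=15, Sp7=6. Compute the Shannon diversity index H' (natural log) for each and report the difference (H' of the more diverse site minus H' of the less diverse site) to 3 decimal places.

0.214

The first survey: N=88, proportions 0.147727, 0.25, 0.079545, 0.022727, 0.045455, 0.011364, 0.443182, giving H' = 1.468484 (working shown to 6 dp, full precision carried).
The second survey: N=192, proportions 0.651042, 0.067708, 0.078125, 0.041667, 0.052083, 0.078125, 0.03125, giving H' = 1.254698.
Difference = |1.468484 − 1.254698| = 0.213786, i.e. 0.214 to 3 decimal places.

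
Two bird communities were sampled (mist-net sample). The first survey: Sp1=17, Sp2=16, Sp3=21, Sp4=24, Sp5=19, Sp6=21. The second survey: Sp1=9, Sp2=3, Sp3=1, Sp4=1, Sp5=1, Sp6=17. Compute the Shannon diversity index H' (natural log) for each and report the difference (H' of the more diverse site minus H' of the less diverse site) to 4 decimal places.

The first survey: N=118, proportions 0.144068, 0.135593, 0.177966, 0.20339, 0.161017, 0.177966, giving H' = 1.782434 (working shown to 6 dp, full precision carried).
The second survey: N=32, proportions 0.28125, 0.09375, 0.03125, 0.03125, 0.03125, 0.53125, giving H' = 1.239627.
Difference = |1.782434 − 1.239627| = 0.542807, i.e. 0.5428 to 4 decimal places.

0.5428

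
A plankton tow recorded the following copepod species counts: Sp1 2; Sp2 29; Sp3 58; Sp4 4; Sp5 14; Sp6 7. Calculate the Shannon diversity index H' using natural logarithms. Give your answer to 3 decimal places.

Total N = 2+29+58+4+14+7 = 114, so the proportions are 0.01754, 0.25439, 0.50877, 0.03509, 0.12281, 0.0614 (working shown to 5 dp, full precision carried).
Each pᵢ ln pᵢ term: 0.01754×(-4.04305)=-0.07093, 0.25439×(-1.36890)=-0.34823, 0.50877×(-0.67576)=-0.34381, 0.03509×(-3.34990)=-0.11754, 0.12281×(-2.09714)=-0.25754, 0.0614×(-2.79029)=-0.17133.
Sum = -1.30938, so H' = 1.309.

1.309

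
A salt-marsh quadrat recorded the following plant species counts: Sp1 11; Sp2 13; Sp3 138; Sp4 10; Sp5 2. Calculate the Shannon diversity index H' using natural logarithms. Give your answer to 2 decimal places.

Total N = 11+13+138+10+2 = 174, so the proportions are 0.0632, 0.0747, 0.7931, 0.0575, 0.0115 (working shown to 4 dp, full precision carried).
Each pᵢ ln pᵢ term: 0.0632×(-2.7612)=-0.1746, 0.0747×(-2.5941)=-0.1938, 0.7931×(-0.2318)=-0.1838, 0.0575×(-2.8565)=-0.1642, 0.0115×(-4.4659)=-0.0513.
Sum = -0.7677, so H' = 0.77.

0.77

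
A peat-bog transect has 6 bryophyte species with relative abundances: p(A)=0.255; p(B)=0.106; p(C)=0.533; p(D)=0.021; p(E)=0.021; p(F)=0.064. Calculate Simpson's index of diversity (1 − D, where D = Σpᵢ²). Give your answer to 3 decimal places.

0.635

D = 0.255² + 0.106² + 0.533² + 0.021² + 0.021² + 0.064² = 0.06502 + 0.01124 + 0.28409 + 0.00044 + 0.00044 + 0.00410 = 0.36533 (working shown to 5 dp, full precision carried).
So 1 − D = 0.63467, i.e. 0.635 to 3 decimal places.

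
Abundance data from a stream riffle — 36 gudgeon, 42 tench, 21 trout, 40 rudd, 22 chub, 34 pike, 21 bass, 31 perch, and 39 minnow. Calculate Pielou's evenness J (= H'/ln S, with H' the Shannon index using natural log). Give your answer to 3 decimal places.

0.985

Total N = 36+42+21+40+22+34+21+31+39 = 286, so the proportions are 0.12587, 0.14685, 0.07343, 0.13986, 0.07692, 0.11888, 0.07343, 0.10839, 0.13636 (working shown to 5 dp, full precision carried).
H' = −Σ pᵢ ln pᵢ = −((-0.26087) + (-0.28171) + (-0.19175) + (-0.27512) + (-0.19730) + (-0.25317) + (-0.19175) + (-0.24085) + (-0.27170)) = 2.16422.
With S = 9 species, ln S = 2.19722, so J = 2.16422/2.19722 = 0.98498, i.e. 0.985 to 3 decimal places.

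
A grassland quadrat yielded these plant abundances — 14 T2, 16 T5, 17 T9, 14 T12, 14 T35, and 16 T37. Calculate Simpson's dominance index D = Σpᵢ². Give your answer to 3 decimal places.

0.168

Total N = 14+16+17+14+14+16 = 91, so the proportions are 0.15385, 0.17582, 0.18681, 0.15385, 0.15385, 0.17582 (working shown to 5 dp, full precision carried).
D = 0.15385² + 0.17582² + 0.18681² + 0.15385² + 0.15385² + 0.17582² = 0.02367 + 0.03091 + 0.03490 + 0.02367 + 0.02367 + 0.03091 = 0.16773.
To 3 decimal places, D = 0.168.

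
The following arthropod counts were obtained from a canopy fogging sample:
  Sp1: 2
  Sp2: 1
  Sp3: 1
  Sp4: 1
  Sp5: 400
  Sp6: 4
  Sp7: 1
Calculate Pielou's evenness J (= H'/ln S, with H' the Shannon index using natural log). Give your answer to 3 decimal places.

0.079

Total N = 2+1+1+1+400+4+1 = 410, so the proportions are 0.00488, 0.00244, 0.00244, 0.00244, 0.97561, 0.00976, 0.00244 (working shown to 5 dp, full precision carried).
H' = −Σ pᵢ ln pᵢ = −((-0.02597) + (-0.01467) + (-0.01467) + (-0.01467) + (-0.02409) + (-0.04517) + (-0.01467)) = 0.15392.
With S = 7 species, ln S = 1.94591, so J = 0.15392/1.94591 = 0.07910, i.e. 0.079 to 3 decimal places.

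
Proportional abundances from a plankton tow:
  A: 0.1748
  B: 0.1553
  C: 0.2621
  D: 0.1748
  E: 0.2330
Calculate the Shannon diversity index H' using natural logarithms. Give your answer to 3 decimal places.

1.589

Each pᵢ ln pᵢ term (working shown to 5 dp, full precision carried): 0.1748×(-1.74411)=-0.30487, 0.1553×(-1.86240)=-0.28923, 0.2621×(-1.33903)=-0.35096, 0.1748×(-1.74411)=-0.30487, 0.233×(-1.45672)=-0.33942.
Sum = -1.58935, so H' = 1.589.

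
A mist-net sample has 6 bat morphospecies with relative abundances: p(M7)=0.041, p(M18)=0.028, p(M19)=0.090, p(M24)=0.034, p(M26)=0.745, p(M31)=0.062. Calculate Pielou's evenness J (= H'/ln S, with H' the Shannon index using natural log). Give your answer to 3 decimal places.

0.533

H' = −Σ pᵢ ln pᵢ = −((-0.13096) + (-0.10012) + (-0.21672) + (-0.11497) + (-0.21931) + (-0.17240)) = 0.95446 (working shown to 5 dp, full precision carried).
With S = 6 species, ln S = 1.79176, so J = 0.95446/1.79176 = 0.53270, i.e. 0.533 to 3 decimal places.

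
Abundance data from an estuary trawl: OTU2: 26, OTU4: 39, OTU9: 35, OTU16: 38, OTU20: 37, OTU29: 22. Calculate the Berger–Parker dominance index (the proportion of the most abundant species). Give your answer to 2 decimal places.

0.20

Total N = 26+39+35+38+37+22 = 197, so the proportions are 0.132, 0.198, 0.1777, 0.1929, 0.1878, 0.1117 (working shown to 4 dp, full precision carried).
The largest proportion is 0.198, i.e. d = 0.20 to 2 decimal places.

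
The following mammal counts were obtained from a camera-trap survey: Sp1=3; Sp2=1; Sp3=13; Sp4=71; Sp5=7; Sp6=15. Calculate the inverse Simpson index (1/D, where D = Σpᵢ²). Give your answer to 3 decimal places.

2.202

Total N = 3+1+13+71+7+15 = 110, so the proportions are 0.027273, 0.009091, 0.118182, 0.645455, 0.063636, 0.136364 (working shown to 6 dp, full precision carried).
D = 0.027273² + 0.009091² + 0.118182² + 0.645455² + 0.063636² + 0.136364² = 0.000744 + 0.000083 + 0.013967 + 0.416612 + 0.004050 + 0.018595 = 0.454050.
So 1/D = 2.20240, i.e. 2.202 to 3 decimal places.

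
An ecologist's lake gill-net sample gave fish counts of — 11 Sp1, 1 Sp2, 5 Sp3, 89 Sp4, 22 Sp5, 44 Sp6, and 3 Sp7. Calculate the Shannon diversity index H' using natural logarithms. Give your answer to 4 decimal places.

1.3264

Total N = 11+1+5+89+22+44+3 = 175, so the proportions are 0.062857, 0.005714, 0.028571, 0.508571, 0.125714, 0.251429, 0.017143 (working shown to 6 dp, full precision carried).
Each pᵢ ln pᵢ term: 0.062857×(-2.766891)=-0.173919, 0.005714×(-5.164786)=-0.029513, 0.028571×(-3.555348)=-0.101581, 0.508571×(-0.676150)=-0.343870, 0.125714×(-2.073744)=-0.260699, 0.251429×(-1.380596)=-0.347121, 0.017143×(-4.066174)=-0.069706.
Sum = -1.326410, so H' = 1.3264.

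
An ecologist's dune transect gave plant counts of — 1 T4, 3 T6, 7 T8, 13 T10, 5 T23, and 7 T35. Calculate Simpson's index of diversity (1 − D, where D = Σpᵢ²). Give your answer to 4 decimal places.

Total N = 1+3+7+13+5+7 = 36, so the proportions are 0.027778, 0.083333, 0.194444, 0.361111, 0.138889, 0.194444 (working shown to 6 dp, full precision carried).
D = 0.027778² + 0.083333² + 0.194444² + 0.361111² + 0.138889² + 0.194444² = 0.000772 + 0.006944 + 0.037809 + 0.130401 + 0.019290 + 0.037809 = 0.233025.
So 1 − D = 0.766975, i.e. 0.7670 to 4 decimal places.

0.7670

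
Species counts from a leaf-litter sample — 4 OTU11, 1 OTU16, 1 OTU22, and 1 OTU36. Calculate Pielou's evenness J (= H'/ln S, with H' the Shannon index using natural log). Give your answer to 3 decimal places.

Total N = 4+1+1+1 = 7, so the proportions are 0.57143, 0.14286, 0.14286, 0.14286 (working shown to 5 dp, full precision carried).
H' = −Σ pᵢ ln pᵢ = −((-0.31978) + (-0.27799) + (-0.27799) + (-0.27799)) = 1.15374.
With S = 4 species, ln S = 1.38629, so J = 1.15374/1.38629 = 0.83225, i.e. 0.832 to 3 decimal places.

0.832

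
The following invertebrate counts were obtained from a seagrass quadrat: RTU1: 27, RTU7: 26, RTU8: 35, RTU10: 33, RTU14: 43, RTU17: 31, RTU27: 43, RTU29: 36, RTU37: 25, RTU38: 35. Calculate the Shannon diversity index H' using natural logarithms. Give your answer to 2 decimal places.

Total N = 27+26+35+33+43+31+43+36+25+35 = 334, so the proportions are 0.0808, 0.0778, 0.1048, 0.0988, 0.1287, 0.0928, 0.1287, 0.1078, 0.0749, 0.1048 (working shown to 4 dp, full precision carried).
Each pᵢ ln pᵢ term: 0.0808×(-2.5153)=-0.2033, 0.0778×(-2.5530)=-0.1987, 0.1048×(-2.2558)=-0.2364, 0.0988×(-2.3146)=-0.2287, 0.1287×(-2.0499)=-0.2639, 0.0928×(-2.3772)=-0.2206, 0.1287×(-2.0499)=-0.2639, 0.1078×(-2.2276)=-0.2401, 0.0749×(-2.5923)=-0.1940, 0.1048×(-2.2558)=-0.2364.
Sum = -2.2861, so H' = 2.29.

2.29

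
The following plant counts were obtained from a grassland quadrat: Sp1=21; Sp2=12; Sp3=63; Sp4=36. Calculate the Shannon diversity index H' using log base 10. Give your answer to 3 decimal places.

Total N = 21+12+63+36 = 132, so the proportions are 0.15909, 0.09091, 0.47727, 0.27273 (working shown to 5 dp, full precision carried).
Each pᵢ log₁₀ pᵢ term: 0.15909×(-0.79835)=-0.12701, 0.09091×(-1.04139)=-0.09467, 0.47727×(-0.32123)=-0.15332, 0.27273×(-0.56427)=-0.15389.
Sum = -0.52889, so H' = 0.529.

0.529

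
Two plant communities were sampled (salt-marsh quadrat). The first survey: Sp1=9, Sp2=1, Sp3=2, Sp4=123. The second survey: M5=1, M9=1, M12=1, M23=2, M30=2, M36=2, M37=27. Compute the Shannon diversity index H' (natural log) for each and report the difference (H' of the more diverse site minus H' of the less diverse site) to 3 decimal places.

0.632

The first survey: N=135, proportions 0.06667, 0.00741, 0.01481, 0.91111, giving H' = 0.36409 (working shown to 5 dp, full precision carried).
The second survey: N=36, proportions 0.02778, 0.02778, 0.02778, 0.05556, 0.05556, 0.05556, 0.75, giving H' = 0.99612.
Difference = |0.36409 − 0.99612| = 0.63203, i.e. 0.632 to 3 decimal places.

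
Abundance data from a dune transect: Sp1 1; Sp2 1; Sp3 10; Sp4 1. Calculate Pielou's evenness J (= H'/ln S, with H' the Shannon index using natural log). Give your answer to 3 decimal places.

0.573

Total N = 1+1+10+1 = 13, so the proportions are 0.07692, 0.07692, 0.76923, 0.07692 (working shown to 5 dp, full precision carried).
H' = −Σ pᵢ ln pᵢ = −((-0.19730) + (-0.19730) + (-0.20182) + (-0.19730)) = 0.79373.
With S = 4 species, ln S = 1.38629, so J = 0.79373/1.38629 = 0.57256, i.e. 0.573 to 3 decimal places.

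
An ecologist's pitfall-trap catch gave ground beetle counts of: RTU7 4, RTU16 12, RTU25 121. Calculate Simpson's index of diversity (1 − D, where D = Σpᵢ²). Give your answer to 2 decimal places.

0.21

Total N = 4+12+121 = 137, so the proportions are 0.0292, 0.0876, 0.8832 (working shown to 4 dp, full precision carried).
D = 0.0292² + 0.0876² + 0.8832² = 0.0009 + 0.0077 + 0.7801 = 0.7886.
So 1 − D = 0.2114, i.e. 0.21 to 2 decimal places.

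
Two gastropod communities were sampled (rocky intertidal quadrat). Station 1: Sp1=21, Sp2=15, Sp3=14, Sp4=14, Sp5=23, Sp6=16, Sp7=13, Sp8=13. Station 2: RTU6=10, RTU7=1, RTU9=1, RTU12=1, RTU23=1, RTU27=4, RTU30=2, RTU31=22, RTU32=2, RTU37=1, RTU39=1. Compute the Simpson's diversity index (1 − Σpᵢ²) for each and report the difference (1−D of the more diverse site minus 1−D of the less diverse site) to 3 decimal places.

Station 1: N=129, proportions 0.16279, 0.11628, 0.10853, 0.10853, 0.17829, 0.12403, 0.10078, 0.10078, giving 1−D = 0.86894 (working shown to 5 dp, full precision carried).
Station 2: N=46, proportions 0.21739, 0.02174, 0.02174, 0.02174, 0.02174, 0.08696, 0.04348, 0.47826, 0.04348, 0.02174, 0.02174, giving 1−D = 0.70983.
Difference = |0.86894 − 0.70983| = 0.15911, i.e. 0.159 to 3 decimal places.

0.159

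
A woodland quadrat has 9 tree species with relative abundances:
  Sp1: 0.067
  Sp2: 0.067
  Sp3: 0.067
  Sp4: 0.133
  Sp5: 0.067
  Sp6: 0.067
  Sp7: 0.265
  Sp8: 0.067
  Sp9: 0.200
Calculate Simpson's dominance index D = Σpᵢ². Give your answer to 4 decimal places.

0.1548

D = 0.067² + 0.067² + 0.067² + 0.133² + 0.067² + 0.067² + 0.265² + 0.067² + 0.2² = 0.004489 + 0.004489 + 0.004489 + 0.017689 + 0.004489 + 0.004489 + 0.070225 + 0.004489 + 0.040000 = 0.154848 (working shown to 6 dp, full precision carried).
To 4 decimal places, D = 0.1548.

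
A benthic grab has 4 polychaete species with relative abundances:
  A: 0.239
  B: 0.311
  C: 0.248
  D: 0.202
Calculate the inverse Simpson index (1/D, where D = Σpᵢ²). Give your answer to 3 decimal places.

D = 0.239² + 0.311² + 0.248² + 0.202² = 0.0571210 + 0.0967210 + 0.0615040 + 0.0408040 = 0.2561500 (working shown to 7 dp, full precision carried).
So 1/D = 3.90396, i.e. 3.904 to 3 decimal places.

3.904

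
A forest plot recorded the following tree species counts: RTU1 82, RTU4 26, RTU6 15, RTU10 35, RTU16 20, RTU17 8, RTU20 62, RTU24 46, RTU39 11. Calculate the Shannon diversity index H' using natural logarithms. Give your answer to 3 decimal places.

Total N = 82+26+15+35+20+8+62+46+11 = 305, so the proportions are 0.26885, 0.08525, 0.04918, 0.11475, 0.06557, 0.02623, 0.20328, 0.15082, 0.03607 (working shown to 5 dp, full precision carried).
Each pᵢ ln pᵢ term: 0.26885×(-1.31359)=-0.35316, 0.08525×(-2.46222)=-0.20989, 0.04918×(-3.01226)=-0.14814, 0.11475×(-2.16496)=-0.24844, 0.06557×(-2.72458)=-0.17866, 0.02623×(-3.64087)=-0.09550, 0.20328×(-1.59318)=-0.32386, 0.15082×(-1.89167)=-0.28530, 0.03607×(-3.32242)=-0.11982.
Sum = -1.96278, so H' = 1.963.

1.963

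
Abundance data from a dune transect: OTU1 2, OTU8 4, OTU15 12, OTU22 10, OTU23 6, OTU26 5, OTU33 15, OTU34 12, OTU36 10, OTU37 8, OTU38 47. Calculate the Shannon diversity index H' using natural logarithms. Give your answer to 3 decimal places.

2.054

Total N = 2+4+12+10+6+5+15+12+10+8+47 = 131, so the proportions are 0.01527, 0.03053, 0.0916, 0.07634, 0.0458, 0.03817, 0.1145, 0.0916, 0.07634, 0.06107, 0.35878 (working shown to 5 dp, full precision carried).
Each pᵢ ln pᵢ term: 0.01527×(-4.18205)=-0.06385, 0.03053×(-3.48890)=-0.10653, 0.0916×(-2.39029)=-0.21896, 0.07634×(-2.57261)=-0.19638, 0.0458×(-3.08344)=-0.14123, 0.03817×(-3.26576)=-0.12465, 0.1145×(-2.16715)=-0.24815, 0.0916×(-2.39029)=-0.21896, 0.07634×(-2.57261)=-0.19638, 0.06107×(-2.79576)=-0.17073, 0.35878×(-1.02505)=-0.36777.
Sum = -2.05358, so H' = 2.054.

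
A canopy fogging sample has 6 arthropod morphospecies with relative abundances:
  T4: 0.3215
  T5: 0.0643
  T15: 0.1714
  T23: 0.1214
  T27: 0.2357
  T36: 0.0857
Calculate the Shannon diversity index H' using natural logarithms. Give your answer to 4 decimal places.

Each pᵢ ln pᵢ term (working shown to 6 dp, full precision carried): 0.3215×(-1.134758)=-0.364825, 0.0643×(-2.744196)=-0.176452, 0.1714×(-1.763755)=-0.302308, 0.1214×(-2.108664)=-0.255992, 0.2357×(-1.445195)=-0.340633, 0.0857×(-2.456902)=-0.210557.
Sum = -1.650765, so H' = 1.6508.

1.6508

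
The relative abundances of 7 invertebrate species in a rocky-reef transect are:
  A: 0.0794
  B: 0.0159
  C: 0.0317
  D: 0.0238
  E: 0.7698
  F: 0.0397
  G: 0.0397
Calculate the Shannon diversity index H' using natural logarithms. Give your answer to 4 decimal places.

Each pᵢ ln pᵢ term (working shown to 6 dp, full precision carried): 0.0794×(-2.533257)=-0.201141, 0.0159×(-4.141436)=-0.065849, 0.0317×(-3.451439)=-0.109411, 0.0238×(-3.738070)=-0.088966, 0.7698×(-0.261625)=-0.201399, 0.0397×(-3.226404)=-0.128088, 0.0397×(-3.226404)=-0.128088.
Sum = -0.922941, so H' = 0.9229.

0.9229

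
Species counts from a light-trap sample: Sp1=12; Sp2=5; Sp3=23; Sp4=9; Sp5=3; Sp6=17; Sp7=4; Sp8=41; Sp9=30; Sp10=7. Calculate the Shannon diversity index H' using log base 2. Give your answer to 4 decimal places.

Total N = 12+5+23+9+3+17+4+41+30+7 = 151, so the proportions are 0.07947, 0.033113, 0.152318, 0.059603, 0.019868, 0.112583, 0.02649, 0.271523, 0.198675, 0.046358 (working shown to 6 dp, full precision carried).
Each pᵢ log₂ pᵢ term: 0.07947×(-3.653442)=-0.290340, 0.033113×(-4.916477)=-0.162797, 0.152318×(-2.714843)=-0.413519, 0.059603×(-4.068480)=-0.242492, 0.019868×(-5.653442)=-0.112320, 0.112583×(-3.150942)=-0.354742, 0.02649×(-5.238405)=-0.138766, 0.271523×(-1.880853)=-0.510695, 0.198675×(-2.331514)=-0.463215, 0.046358×(-4.431050)=-0.205413.
Sum = -2.894299, so H' = 2.8943.

2.8943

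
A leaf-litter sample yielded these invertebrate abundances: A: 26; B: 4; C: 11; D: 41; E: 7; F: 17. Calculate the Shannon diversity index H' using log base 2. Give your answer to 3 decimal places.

2.227

Total N = 26+4+11+41+7+17 = 106, so the proportions are 0.24528, 0.03774, 0.10377, 0.38679, 0.06604, 0.16038 (working shown to 5 dp, full precision carried).
Each pᵢ log₂ pᵢ term: 0.24528×(-2.02748)=-0.49731, 0.03774×(-4.72792)=-0.17841, 0.10377×(-3.26849)=-0.33918, 0.38679×(-1.37037)=-0.53005, 0.06604×(-3.92057)=-0.25891, 0.16038×(-2.64046)=-0.42347.
Sum = -2.22732, so H' = 2.227.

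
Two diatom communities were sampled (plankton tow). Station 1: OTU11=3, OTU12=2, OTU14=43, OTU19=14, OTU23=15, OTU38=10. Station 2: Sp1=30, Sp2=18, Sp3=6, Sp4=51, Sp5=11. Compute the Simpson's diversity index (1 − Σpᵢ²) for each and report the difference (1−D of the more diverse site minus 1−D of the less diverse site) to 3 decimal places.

0.019

Station 1: N=87, proportions 0.03448, 0.02299, 0.49425, 0.16092, 0.17241, 0.11494, giving 1−D = 0.68516 (working shown to 5 dp, full precision carried).
Station 2: N=116, proportions 0.25862, 0.15517, 0.05172, 0.43966, 0.09483, giving 1−D = 0.70407.
Difference = |0.68516 − 0.70407| = 0.01891, i.e. 0.019 to 3 decimal places.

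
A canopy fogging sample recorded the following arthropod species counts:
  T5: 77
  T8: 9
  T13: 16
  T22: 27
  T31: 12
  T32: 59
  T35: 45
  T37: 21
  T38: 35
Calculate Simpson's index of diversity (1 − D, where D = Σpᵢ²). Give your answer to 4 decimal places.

Total N = 77+9+16+27+12+59+45+21+35 = 301, so the proportions are 0.255814, 0.0299, 0.053156, 0.089701, 0.039867, 0.196013, 0.149502, 0.069767, 0.116279 (working shown to 6 dp, full precision carried).
D = 0.255814² + 0.0299² + 0.053156² + 0.089701² + 0.039867² + 0.196013² + 0.149502² + 0.069767² + 0.116279² = 0.065441 + 0.000894 + 0.002826 + 0.008046 + 0.001589 + 0.038421 + 0.022351 + 0.004867 + 0.013521 = 0.157956.
So 1 − D = 0.842044, i.e. 0.8420 to 4 decimal places.

0.8420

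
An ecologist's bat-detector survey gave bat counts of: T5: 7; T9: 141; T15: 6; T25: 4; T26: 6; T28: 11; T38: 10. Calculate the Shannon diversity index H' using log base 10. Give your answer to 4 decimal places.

0.4177

Total N = 7+141+6+4+6+11+10 = 185, so the proportions are 0.037838, 0.762162, 0.032432, 0.021622, 0.032432, 0.059459, 0.054054 (working shown to 6 dp, full precision carried).
Each pᵢ log₁₀ pᵢ term: 0.037838×(-1.422074)=-0.053808, 0.762162×(-0.117953)=-0.089899, 0.032432×(-1.489020)=-0.048293, 0.021622×(-1.665112)=-0.036002, 0.032432×(-1.489020)=-0.048293, 0.059459×(-1.225779)=-0.072884, 0.054054×(-1.267172)=-0.068496.
Sum = -0.417675, so H' = 0.4177.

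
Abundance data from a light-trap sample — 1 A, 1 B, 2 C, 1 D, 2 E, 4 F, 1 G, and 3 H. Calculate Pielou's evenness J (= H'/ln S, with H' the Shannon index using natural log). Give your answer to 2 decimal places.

0.93

Total N = 1+1+2+1+2+4+1+3 = 15, so the proportions are 0.0667, 0.0667, 0.1333, 0.0667, 0.1333, 0.2667, 0.0667, 0.2 (working shown to 4 dp, full precision carried).
H' = −Σ pᵢ ln pᵢ = −((-0.1805) + (-0.1805) + (-0.2687) + (-0.1805) + (-0.2687) + (-0.3525) + (-0.1805) + (-0.3219)) = 1.9338.
With S = 8 species, ln S = 2.0794, so J = 1.9338/2.0794 = 0.9300, i.e. 0.93 to 2 decimal places.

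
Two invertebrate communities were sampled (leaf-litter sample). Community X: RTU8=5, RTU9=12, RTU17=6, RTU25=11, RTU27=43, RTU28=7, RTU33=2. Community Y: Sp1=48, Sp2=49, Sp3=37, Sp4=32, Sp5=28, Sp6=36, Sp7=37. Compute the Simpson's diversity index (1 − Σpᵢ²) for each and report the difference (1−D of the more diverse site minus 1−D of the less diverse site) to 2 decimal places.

Community X: N=86, proportions 0.0581, 0.1395, 0.0698, 0.1279, 0.5, 0.0814, 0.0233, giving 1−D = 0.6988 (working shown to 4 dp, full precision carried).
Community Y: N=267, proportions 0.1798, 0.1835, 0.1386, 0.1199, 0.1049, 0.1348, 0.1386, giving 1−D = 0.8521.
Difference = |0.6988 − 0.8521| = 0.1533, i.e. 0.15 to 2 decimal places.

0.15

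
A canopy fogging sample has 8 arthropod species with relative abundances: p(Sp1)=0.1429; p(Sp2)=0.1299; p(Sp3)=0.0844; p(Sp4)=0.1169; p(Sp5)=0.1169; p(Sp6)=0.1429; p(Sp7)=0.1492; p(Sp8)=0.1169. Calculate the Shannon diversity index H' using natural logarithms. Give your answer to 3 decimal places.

2.066

Each pᵢ ln pᵢ term (working shown to 5 dp, full precision carried): 0.1429×(-1.94561)=-0.27803, 0.1299×(-2.04099)=-0.26512, 0.0844×(-2.47219)=-0.20865, 0.1169×(-2.14644)=-0.25092, 0.1169×(-2.14644)=-0.25092, 0.1429×(-1.94561)=-0.27803, 0.1492×(-1.90247)=-0.28385, 0.1169×(-2.14644)=-0.25092.
Sum = -2.06644, so H' = 2.066.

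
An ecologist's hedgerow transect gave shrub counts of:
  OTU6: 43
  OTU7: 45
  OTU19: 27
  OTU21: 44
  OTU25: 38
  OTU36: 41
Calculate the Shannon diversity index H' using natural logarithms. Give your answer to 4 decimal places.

Total N = 43+45+27+44+38+41 = 238, so the proportions are 0.180672, 0.189076, 0.113445, 0.184874, 0.159664, 0.172269 (working shown to 6 dp, full precision carried).
Each pᵢ ln pᵢ term: 0.180672×(-1.711071)=-0.309143, 0.189076×(-1.665608)=-0.314926, 0.113445×(-2.176434)=-0.246906, 0.184874×(-1.688081)=-0.312082, 0.159664×(-1.834685)=-0.292933, 0.172269×(-1.758699)=-0.302969.
Sum = -1.778959, so H' = 1.7790.

1.7790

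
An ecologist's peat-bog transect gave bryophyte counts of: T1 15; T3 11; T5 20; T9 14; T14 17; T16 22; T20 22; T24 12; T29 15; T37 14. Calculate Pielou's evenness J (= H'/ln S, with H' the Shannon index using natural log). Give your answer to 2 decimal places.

Total N = 15+11+20+14+17+22+22+12+15+14 = 162, so the proportions are 0.0926, 0.0679, 0.1235, 0.0864, 0.1049, 0.1358, 0.1358, 0.0741, 0.0926, 0.0864 (working shown to 4 dp, full precision carried).
H' = −Σ pᵢ ln pᵢ = −((-0.2203) + (-0.1826) + (-0.2583) + (-0.2116) + (-0.2366) + (-0.2711) + (-0.2711) + (-0.1928) + (-0.2203) + (-0.2116)) = 2.2764.
With S = 10 species, ln S = 2.3026, so J = 2.2764/2.3026 = 0.9886, i.e. 0.99 to 2 decimal places.

0.99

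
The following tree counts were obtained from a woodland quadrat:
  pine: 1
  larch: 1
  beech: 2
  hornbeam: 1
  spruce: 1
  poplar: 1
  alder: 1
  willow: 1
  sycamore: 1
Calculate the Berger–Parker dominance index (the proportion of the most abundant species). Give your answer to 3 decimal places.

Total N = 1+1+2+1+1+1+1+1+1 = 10, so the proportions are 0.1, 0.1, 0.2, 0.1, 0.1, 0.1, 0.1, 0.1, 0.1 (working shown to 5 dp, full precision carried).
The largest proportion is 0.2, i.e. d = 0.200 to 3 decimal places.

0.200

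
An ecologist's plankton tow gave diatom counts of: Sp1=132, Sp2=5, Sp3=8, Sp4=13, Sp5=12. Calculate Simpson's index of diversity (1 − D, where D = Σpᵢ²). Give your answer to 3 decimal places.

Total N = 132+5+8+13+12 = 170, so the proportions are 0.77647, 0.02941, 0.04706, 0.07647, 0.07059 (working shown to 5 dp, full precision carried).
D = 0.77647² + 0.02941² + 0.04706² + 0.07647² + 0.07059² = 0.60291 + 0.00087 + 0.00221 + 0.00585 + 0.00498 = 0.61682.
So 1 − D = 0.38318, i.e. 0.383 to 3 decimal places.

0.383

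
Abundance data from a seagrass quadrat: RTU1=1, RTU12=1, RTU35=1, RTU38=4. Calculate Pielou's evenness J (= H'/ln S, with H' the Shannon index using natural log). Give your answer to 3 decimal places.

Total N = 1+1+1+4 = 7, so the proportions are 0.14286, 0.14286, 0.14286, 0.57143 (working shown to 5 dp, full precision carried).
H' = −Σ pᵢ ln pᵢ = −((-0.27799) + (-0.27799) + (-0.27799) + (-0.31978)) = 1.15374.
With S = 4 species, ln S = 1.38629, so J = 1.15374/1.38629 = 0.83225, i.e. 0.832 to 3 decimal places.

0.832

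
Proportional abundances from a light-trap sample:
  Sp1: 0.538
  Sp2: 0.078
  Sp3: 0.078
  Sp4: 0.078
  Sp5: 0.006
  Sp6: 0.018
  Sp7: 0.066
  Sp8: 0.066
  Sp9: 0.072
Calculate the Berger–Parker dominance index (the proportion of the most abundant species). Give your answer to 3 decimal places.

The largest proportion is 0.538, i.e. d = 0.538 to 3 decimal places.

0.538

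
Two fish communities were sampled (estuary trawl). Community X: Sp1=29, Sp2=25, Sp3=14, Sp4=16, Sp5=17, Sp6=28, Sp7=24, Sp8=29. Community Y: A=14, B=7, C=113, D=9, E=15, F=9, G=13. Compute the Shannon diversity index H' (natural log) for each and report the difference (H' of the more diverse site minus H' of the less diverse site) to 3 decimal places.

0.732

Community X: N=182, proportions 0.15934, 0.13736, 0.07692, 0.08791, 0.09341, 0.15385, 0.13187, 0.15934, giving H' = 2.04564 (working shown to 5 dp, full precision carried).
Community Y: N=180, proportions 0.07778, 0.03889, 0.62778, 0.05, 0.08333, 0.05, 0.07222, giving H' = 1.31363.
Difference = |2.04564 − 1.31363| = 0.73201, i.e. 0.732 to 3 decimal places.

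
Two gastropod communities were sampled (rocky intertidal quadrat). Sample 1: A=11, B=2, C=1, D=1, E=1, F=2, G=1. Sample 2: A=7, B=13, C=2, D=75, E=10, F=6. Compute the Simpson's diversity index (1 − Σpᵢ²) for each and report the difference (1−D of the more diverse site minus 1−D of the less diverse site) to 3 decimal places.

0.100

Sample 1: N=19, proportions 0.57895, 0.10526, 0.05263, 0.05263, 0.05263, 0.10526, 0.05263, giving 1−D = 0.63158 (working shown to 5 dp, full precision carried).
Sample 2: N=113, proportions 0.06195, 0.11504, 0.0177, 0.66372, 0.0885, 0.0531, giving 1−D = 0.53144.
Difference = |0.63158 − 0.53144| = 0.10014, i.e. 0.100 to 3 decimal places.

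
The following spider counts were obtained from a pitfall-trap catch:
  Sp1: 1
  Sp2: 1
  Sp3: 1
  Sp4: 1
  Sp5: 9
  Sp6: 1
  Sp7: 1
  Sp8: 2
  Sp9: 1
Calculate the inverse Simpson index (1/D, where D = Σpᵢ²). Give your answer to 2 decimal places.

Total N = 1+1+1+1+9+1+1+2+1 = 18, so the proportions are 0.055556, 0.055556, 0.055556, 0.055556, 0.5, 0.055556, 0.055556, 0.111111, 0.055556 (working shown to 6 dp, full precision carried).
D = 0.055556² + 0.055556² + 0.055556² + 0.055556² + 0.5² + 0.055556² + 0.055556² + 0.111111² + 0.055556² = 0.003086 + 0.003086 + 0.003086 + 0.003086 + 0.250000 + 0.003086 + 0.003086 + 0.012346 + 0.003086 = 0.283951.
So 1/D = 3.5217, i.e. 3.52 to 2 decimal places.

3.52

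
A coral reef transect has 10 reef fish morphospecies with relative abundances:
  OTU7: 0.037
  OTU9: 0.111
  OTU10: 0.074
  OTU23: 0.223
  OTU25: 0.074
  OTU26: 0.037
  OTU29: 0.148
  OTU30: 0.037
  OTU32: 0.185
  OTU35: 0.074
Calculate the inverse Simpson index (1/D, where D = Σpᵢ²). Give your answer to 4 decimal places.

D = 0.037² + 0.111² + 0.074² + 0.223² + 0.074² + 0.037² + 0.148² + 0.037² + 0.185² + 0.074² = 0.00136900 + 0.01232100 + 0.00547600 + 0.04972900 + 0.00547600 + 0.00136900 + 0.02190400 + 0.00136900 + 0.03422500 + 0.00547600 = 0.13871400 (working shown to 8 dp, full precision carried).
So 1/D = 7.209078, i.e. 7.2091 to 4 decimal places.

7.2091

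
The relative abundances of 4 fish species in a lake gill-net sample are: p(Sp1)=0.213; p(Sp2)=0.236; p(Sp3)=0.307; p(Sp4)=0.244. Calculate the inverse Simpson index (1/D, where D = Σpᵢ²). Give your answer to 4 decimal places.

3.9239

D = 0.213² + 0.236² + 0.307² + 0.244² = 0.04536900 + 0.05569600 + 0.09424900 + 0.05953600 = 0.25485000 (working shown to 8 dp, full precision carried).
So 1/D = 3.923877, i.e. 3.9239 to 4 decimal places.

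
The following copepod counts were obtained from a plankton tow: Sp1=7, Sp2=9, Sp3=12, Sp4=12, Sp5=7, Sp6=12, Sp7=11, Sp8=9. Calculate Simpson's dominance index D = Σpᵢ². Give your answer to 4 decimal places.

0.1303

Total N = 7+9+12+12+7+12+11+9 = 79, so the proportions are 0.088608, 0.113924, 0.151899, 0.151899, 0.088608, 0.151899, 0.139241, 0.113924 (working shown to 6 dp, full precision carried).
D = 0.088608² + 0.113924² + 0.151899² + 0.151899² + 0.088608² + 0.151899² + 0.139241² + 0.113924² = 0.007851 + 0.012979 + 0.023073 + 0.023073 + 0.007851 + 0.023073 + 0.019388 + 0.012979 = 0.130268.
To 4 decimal places, D = 0.1303.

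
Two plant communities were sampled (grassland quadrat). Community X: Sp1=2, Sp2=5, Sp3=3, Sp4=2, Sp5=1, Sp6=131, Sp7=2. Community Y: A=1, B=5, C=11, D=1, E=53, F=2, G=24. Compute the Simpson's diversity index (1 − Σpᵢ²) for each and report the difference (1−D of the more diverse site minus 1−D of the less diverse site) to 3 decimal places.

0.431

Community X: N=146, proportions 0.0137, 0.03425, 0.02055, 0.0137, 0.00685, 0.89726, 0.0137, giving 1−D = 0.19272 (working shown to 5 dp, full precision carried).
Community Y: N=97, proportions 0.01031, 0.05155, 0.1134, 0.01031, 0.54639, 0.02062, 0.24742, giving 1−D = 0.62408.
Difference = |0.19272 − 0.62408| = 0.43136, i.e. 0.431 to 3 decimal places.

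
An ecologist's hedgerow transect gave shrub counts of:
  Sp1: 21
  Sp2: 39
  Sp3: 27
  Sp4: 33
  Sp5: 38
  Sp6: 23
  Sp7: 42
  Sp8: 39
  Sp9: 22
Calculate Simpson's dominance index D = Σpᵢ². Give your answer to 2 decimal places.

0.12

Total N = 21+39+27+33+38+23+42+39+22 = 284, so the proportions are 0.0739, 0.1373, 0.0951, 0.1162, 0.1338, 0.081, 0.1479, 0.1373, 0.0775 (working shown to 4 dp, full precision carried).
D = 0.0739² + 0.1373² + 0.0951² + 0.1162² + 0.1338² + 0.081² + 0.1479² + 0.1373² + 0.0775² = 0.0055 + 0.0189 + 0.0090 + 0.0135 + 0.0179 + 0.0066 + 0.0219 + 0.0189 + 0.0060 = 0.1181.
To 2 decimal places, D = 0.12.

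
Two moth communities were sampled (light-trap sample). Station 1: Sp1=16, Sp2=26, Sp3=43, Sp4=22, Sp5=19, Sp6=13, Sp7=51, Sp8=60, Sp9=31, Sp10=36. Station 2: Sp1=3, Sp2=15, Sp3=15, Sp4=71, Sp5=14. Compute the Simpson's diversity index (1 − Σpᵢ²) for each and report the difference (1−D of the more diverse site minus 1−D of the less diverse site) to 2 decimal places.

Station 1: N=317, proportions 0.050473, 0.082019, 0.135647, 0.069401, 0.059937, 0.041009, 0.160883, 0.189274, 0.097792, 0.113565, giving 1−D = 0.878066 (working shown to 6 dp, full precision carried).
Station 2: N=118, proportions 0.025424, 0.127119, 0.127119, 0.601695, 0.118644, giving 1−D = 0.590922.
Difference = |0.878066 − 0.590922| = 0.287144, i.e. 0.29 to 2 decimal places.

0.29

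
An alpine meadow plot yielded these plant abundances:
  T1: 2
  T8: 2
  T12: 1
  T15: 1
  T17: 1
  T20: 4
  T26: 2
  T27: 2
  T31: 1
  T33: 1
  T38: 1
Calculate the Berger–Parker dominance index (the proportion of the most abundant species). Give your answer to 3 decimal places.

Total N = 2+2+1+1+1+4+2+2+1+1+1 = 18, so the proportions are 0.11111, 0.11111, 0.05556, 0.05556, 0.05556, 0.22222, 0.11111, 0.11111, 0.05556, 0.05556, 0.05556 (working shown to 5 dp, full precision carried).
The largest proportion is 0.22222, i.e. d = 0.222 to 3 decimal places.

0.222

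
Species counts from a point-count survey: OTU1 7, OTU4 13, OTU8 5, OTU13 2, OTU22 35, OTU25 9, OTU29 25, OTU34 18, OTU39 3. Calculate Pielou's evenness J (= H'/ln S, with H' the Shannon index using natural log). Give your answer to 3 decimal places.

0.859

Total N = 7+13+5+2+35+9+25+18+3 = 117, so the proportions are 0.05983, 0.11111, 0.04274, 0.01709, 0.29915, 0.07692, 0.21368, 0.15385, 0.02564 (working shown to 5 dp, full precision carried).
H' = −Σ pᵢ ln pᵢ = −((-0.16849) + (-0.24414) + (-0.13473) + (-0.06956) + (-0.36102) + (-0.19730) + (-0.32976) + (-0.28797) + (-0.09394)) = 1.88691.
With S = 9 species, ln S = 2.19722, so J = 1.88691/2.19722 = 0.85877, i.e. 0.859 to 3 decimal places.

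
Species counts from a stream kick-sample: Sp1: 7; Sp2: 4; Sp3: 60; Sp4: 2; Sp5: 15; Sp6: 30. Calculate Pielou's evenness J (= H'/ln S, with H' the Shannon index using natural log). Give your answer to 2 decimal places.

Total N = 7+4+60+2+15+30 = 118, so the proportions are 0.0593, 0.0339, 0.5085, 0.0169, 0.1271, 0.2542 (working shown to 4 dp, full precision carried).
H' = −Σ pᵢ ln pᵢ = −((-0.1676) + (-0.1147) + (-0.3439) + (-0.0691) + (-0.2622) + (-0.3482)) = 1.3057.
With S = 6 species, ln S = 1.7918, so J = 1.3057/1.7918 = 0.7287, i.e. 0.73 to 2 decimal places.

0.73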